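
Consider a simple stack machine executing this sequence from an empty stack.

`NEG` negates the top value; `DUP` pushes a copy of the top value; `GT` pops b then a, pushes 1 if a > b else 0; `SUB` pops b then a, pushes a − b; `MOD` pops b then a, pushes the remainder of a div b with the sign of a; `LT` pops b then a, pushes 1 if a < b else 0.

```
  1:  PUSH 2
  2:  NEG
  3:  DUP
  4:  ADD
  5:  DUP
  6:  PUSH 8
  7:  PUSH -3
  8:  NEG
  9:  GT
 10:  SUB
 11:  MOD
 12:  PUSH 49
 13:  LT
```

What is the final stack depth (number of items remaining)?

1

PUSH 2  → 2
NEG     → -2
DUP     → -2 -2
ADD     → -4
DUP     → -4 -4
PUSH 8  → -4 -4 8
PUSH -3 → -4 -4 8 -3
NEG     → -4 -4 8 3
GT      → -4 -4 1
SUB     → -4 -5
MOD     → -4
PUSH 49 → -4 49
LT      → 1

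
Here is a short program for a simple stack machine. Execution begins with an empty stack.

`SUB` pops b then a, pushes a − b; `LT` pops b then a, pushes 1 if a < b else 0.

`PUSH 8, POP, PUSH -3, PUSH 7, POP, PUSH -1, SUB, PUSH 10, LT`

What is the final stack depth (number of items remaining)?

1

PUSH 8   [8]
POP      []
PUSH -3  [-3]
PUSH 7   [-3, 7]
POP      [-3]
PUSH -1  [-3, -1]
SUB      [-2]
PUSH 10  [-2, 10]
LT       [1]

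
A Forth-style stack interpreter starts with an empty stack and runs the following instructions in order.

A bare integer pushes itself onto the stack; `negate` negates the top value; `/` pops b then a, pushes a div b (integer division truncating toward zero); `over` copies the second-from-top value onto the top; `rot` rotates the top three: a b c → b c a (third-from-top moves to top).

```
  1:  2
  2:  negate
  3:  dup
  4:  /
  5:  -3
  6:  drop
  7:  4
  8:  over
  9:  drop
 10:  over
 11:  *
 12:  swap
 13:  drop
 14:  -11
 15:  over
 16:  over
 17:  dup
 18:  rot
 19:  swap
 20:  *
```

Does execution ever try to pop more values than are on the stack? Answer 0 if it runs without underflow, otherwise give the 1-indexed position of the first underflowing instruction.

2      -> [2]
negate -> [-2]
dup    -> [-2, -2]
/      -> [1]
-3     -> [1, -3]
drop   -> [1]
4      -> [1, 4]
over   -> [1, 4, 1]
drop   -> [1, 4]
over   -> [1, 4, 1]
*      -> [1, 4]
swap   -> [4, 1]
drop   -> [4]
-11    -> [4, -11]
over   -> [4, -11, 4]
over   -> [4, -11, 4, -11]
dup    -> [4, -11, 4, -11, -11]
rot    -> [4, -11, -11, -11, 4]
swap   -> [4, -11, -11, 4, -11]
*      -> [4, -11, -11, -44]

0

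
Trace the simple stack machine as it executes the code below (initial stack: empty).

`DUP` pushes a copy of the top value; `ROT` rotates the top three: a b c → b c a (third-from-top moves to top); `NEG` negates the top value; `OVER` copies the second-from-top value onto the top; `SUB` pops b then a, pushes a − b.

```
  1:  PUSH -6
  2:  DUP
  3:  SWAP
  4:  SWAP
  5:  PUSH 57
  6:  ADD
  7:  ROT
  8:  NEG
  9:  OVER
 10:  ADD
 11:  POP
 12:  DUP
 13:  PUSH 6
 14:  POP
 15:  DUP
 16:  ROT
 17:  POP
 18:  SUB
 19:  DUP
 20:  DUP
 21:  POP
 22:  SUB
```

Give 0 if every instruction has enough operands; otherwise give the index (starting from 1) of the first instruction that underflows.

7

PUSH -6 : [-6]
DUP     : [-6, -6]
SWAP    : [-6, -6]
SWAP    : [-6, -6]
PUSH 57 : [-6, -6, 57]
ADD     : [-6, 51]
ROT  — needs 3 operands, stack has 2 → underflow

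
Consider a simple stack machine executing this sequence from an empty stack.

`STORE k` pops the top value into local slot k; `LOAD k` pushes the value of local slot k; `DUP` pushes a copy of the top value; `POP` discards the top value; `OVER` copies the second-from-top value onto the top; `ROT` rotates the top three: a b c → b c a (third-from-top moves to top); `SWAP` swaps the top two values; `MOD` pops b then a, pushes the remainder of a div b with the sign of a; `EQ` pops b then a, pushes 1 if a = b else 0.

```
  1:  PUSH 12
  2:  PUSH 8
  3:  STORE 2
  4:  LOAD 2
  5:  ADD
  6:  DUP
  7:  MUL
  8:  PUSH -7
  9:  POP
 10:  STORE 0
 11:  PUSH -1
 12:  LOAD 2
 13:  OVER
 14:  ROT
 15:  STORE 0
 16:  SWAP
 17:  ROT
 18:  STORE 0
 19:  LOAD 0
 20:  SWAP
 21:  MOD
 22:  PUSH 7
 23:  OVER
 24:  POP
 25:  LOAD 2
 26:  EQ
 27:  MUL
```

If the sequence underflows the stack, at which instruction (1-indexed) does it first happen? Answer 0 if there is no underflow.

17

PUSH 12 : 12
PUSH 8  : 12 8
STORE 2 : 12
LOAD 2  : 12 8
ADD     : 20
DUP     : 20 20
MUL     : 400
PUSH -7 : 400 -7
POP     : 400
STORE 0 : (empty)
PUSH -1 : -1
LOAD 2  : -1 8
OVER    : -1 8 -1
ROT     : 8 -1 -1
STORE 0 : 8 -1
SWAP    : -1 8
ROT  — needs 3 operands, stack has 2 → underflow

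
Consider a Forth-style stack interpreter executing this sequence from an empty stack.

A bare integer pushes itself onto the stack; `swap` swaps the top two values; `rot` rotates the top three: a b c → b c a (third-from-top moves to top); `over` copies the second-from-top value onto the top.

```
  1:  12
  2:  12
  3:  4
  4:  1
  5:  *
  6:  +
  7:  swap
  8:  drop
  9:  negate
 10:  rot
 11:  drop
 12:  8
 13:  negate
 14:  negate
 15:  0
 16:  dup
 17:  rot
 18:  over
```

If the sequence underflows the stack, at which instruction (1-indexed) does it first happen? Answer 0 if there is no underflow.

12     : [12]
12     : [12, 12]
4      : [12, 12, 4]
1      : [12, 12, 4, 1]
*      : [12, 12, 4]
+      : [12, 16]
swap   : [16, 12]
drop   : [16]
negate : [-16]
rot  — needs 3 operands, stack has 1 → underflow

10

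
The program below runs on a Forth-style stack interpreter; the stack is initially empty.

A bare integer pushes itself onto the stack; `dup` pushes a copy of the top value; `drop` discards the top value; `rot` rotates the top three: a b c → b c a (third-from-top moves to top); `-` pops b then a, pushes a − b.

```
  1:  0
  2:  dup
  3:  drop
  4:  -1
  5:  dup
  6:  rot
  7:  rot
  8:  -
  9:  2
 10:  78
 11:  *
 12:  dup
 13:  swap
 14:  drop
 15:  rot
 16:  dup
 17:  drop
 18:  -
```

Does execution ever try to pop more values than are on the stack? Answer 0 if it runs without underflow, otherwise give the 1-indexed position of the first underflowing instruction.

0

0    → 0
dup  → 0 0
drop → 0
-1   → 0 -1
dup  → 0 -1 -1
rot  → -1 -1 0
rot  → -1 0 -1
-    → -1 1
2    → -1 1 2
78   → -1 1 2 78
*    → -1 1 156
dup  → -1 1 156 156
swap → -1 1 156 156
drop → -1 1 156
rot  → 1 156 -1
dup  → 1 156 -1 -1
drop → 1 156 -1
-    → 1 157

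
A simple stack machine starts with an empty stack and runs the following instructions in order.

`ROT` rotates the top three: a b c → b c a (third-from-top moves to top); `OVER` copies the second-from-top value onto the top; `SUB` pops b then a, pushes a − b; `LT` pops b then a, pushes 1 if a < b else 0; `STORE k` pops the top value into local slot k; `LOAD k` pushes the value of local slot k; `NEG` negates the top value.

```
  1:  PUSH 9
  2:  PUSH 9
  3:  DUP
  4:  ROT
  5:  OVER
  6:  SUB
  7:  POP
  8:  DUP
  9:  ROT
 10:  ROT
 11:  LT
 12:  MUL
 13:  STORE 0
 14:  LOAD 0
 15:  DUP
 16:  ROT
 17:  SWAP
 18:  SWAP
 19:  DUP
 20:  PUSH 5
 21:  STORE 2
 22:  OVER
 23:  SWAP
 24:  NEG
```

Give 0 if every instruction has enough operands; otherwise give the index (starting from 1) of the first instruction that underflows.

16

PUSH 9  -> 9
PUSH 9  -> 9 9
DUP     -> 9 9 9
ROT     -> 9 9 9
OVER    -> 9 9 9 9
SUB     -> 9 9 0
POP     -> 9 9
DUP     -> 9 9 9
ROT     -> 9 9 9
ROT     -> 9 9 9
LT      -> 9 0
MUL     -> 0
STORE 0 -> (empty)
LOAD 0  -> 0
DUP     -> 0 0
ROT  — needs 3 operands, stack has 2 → underflow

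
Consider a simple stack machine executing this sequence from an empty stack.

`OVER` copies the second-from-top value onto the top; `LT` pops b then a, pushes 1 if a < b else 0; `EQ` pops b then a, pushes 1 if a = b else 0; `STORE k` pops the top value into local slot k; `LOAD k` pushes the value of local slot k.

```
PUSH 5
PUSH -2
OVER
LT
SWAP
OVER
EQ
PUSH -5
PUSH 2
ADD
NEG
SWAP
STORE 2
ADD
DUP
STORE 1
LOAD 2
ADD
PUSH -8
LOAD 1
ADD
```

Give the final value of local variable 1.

PUSH 5   [5]
PUSH -2  [5, -2]
OVER     [5, -2, 5]
LT       [5, 1]
SWAP     [1, 5]
OVER     [1, 5, 1]
EQ       [1, 0]
PUSH -5  [1, 0, -5]
PUSH 2   [1, 0, -5, 2]
ADD      [1, 0, -3]
NEG      [1, 0, 3]
SWAP     [1, 3, 0]
STORE 2  [1, 3]
ADD      [4]
DUP      [4, 4]
STORE 1  [4]
LOAD 2   [4, 0]
ADD      [4]
PUSH -8  [4, -8]
LOAD 1   [4, -8, 4]
ADD      [4, -4]

4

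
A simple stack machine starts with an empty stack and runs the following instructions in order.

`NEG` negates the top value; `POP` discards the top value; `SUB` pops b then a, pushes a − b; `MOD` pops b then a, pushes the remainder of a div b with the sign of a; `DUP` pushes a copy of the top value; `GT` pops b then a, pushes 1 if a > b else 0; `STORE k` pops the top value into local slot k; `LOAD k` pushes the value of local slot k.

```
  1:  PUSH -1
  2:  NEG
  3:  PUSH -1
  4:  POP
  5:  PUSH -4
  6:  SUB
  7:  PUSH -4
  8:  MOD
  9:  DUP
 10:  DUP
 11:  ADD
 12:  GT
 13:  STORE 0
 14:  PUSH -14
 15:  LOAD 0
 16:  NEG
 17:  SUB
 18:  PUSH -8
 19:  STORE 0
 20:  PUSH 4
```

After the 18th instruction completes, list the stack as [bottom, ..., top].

[-14, -8]

PUSH -1   -1
NEG       1
PUSH -1   1 -1
POP       1
PUSH -4   1 -4
SUB       5
PUSH -4   5 -4
MOD       1
DUP       1 1
DUP       1 1 1
ADD       1 2
GT        0
STORE 0   (empty)
PUSH -14  -14
LOAD 0    -14 0
NEG       -14 0
SUB       -14
PUSH -8   -14 -8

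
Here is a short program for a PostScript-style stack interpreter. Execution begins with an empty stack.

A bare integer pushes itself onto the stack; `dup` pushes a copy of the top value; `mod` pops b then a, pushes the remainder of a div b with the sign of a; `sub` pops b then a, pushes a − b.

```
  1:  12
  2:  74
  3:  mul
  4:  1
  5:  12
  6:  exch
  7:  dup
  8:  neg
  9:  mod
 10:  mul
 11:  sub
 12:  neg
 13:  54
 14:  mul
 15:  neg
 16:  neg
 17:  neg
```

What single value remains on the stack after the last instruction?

47952

12   → [12]
74   → [12, 74]
mul  → [888]
1    → [888, 1]
12   → [888, 1, 12]
exch → [888, 12, 1]
dup  → [888, 12, 1, 1]
neg  → [888, 12, 1, -1]
mod  → [888, 12, 0]
mul  → [888, 0]
sub  → [888]
neg  → [-888]
54   → [-888, 54]
mul  → [-47952]
neg  → [47952]
neg  → [-47952]
neg  → [47952]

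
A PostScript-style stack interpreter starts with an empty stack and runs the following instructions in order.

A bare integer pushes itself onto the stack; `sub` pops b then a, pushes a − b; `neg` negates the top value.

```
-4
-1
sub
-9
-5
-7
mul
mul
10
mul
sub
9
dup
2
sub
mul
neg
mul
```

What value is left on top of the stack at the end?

-198261

-4   [-4]
-1   [-4, -1]
sub  [-3]
-9   [-3, -9]
-5   [-3, -9, -5]
-7   [-3, -9, -5, -7]
mul  [-3, -9, 35]
mul  [-3, -315]
10   [-3, -315, 10]
mul  [-3, -3150]
sub  [3147]
9    [3147, 9]
dup  [3147, 9, 9]
2    [3147, 9, 9, 2]
sub  [3147, 9, 7]
mul  [3147, 63]
neg  [3147, -63]
mul  [-198261]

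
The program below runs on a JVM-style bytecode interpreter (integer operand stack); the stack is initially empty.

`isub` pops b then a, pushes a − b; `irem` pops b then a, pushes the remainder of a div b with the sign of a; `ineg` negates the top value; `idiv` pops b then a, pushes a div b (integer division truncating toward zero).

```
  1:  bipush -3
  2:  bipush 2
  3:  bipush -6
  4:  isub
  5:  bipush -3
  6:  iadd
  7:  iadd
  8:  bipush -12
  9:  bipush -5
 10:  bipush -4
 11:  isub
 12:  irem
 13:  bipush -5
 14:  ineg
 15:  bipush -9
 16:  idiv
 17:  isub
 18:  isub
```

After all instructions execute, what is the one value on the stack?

2

bipush -3  -> -3
bipush 2   -> -3 2
bipush -6  -> -3 2 -6
isub       -> -3 8
bipush -3  -> -3 8 -3
iadd       -> -3 5
iadd       -> 2
bipush -12 -> 2 -12
bipush -5  -> 2 -12 -5
bipush -4  -> 2 -12 -5 -4
isub       -> 2 -12 -1
irem       -> 2 0
bipush -5  -> 2 0 -5
ineg       -> 2 0 5
bipush -9  -> 2 0 5 -9
idiv       -> 2 0 0
isub       -> 2 0
isub       -> 2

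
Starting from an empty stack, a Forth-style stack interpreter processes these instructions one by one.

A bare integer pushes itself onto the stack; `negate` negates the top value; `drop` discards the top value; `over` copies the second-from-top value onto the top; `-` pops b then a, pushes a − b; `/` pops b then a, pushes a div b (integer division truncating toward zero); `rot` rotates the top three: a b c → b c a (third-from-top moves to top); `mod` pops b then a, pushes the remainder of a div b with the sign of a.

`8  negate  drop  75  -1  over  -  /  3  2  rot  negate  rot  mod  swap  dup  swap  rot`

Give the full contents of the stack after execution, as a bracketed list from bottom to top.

8      → [8]
negate → [-8]
drop   → []
75     → [75]
-1     → [75, -1]
over   → [75, -1, 75]
-      → [75, -76]
/      → [0]
3      → [0, 3]
2      → [0, 3, 2]
rot    → [3, 2, 0]
negate → [3, 2, 0]
rot    → [2, 0, 3]
mod    → [2, 0]
swap   → [0, 2]
dup    → [0, 2, 2]
swap   → [0, 2, 2]
rot    → [2, 2, 0]

[2, 2, 0]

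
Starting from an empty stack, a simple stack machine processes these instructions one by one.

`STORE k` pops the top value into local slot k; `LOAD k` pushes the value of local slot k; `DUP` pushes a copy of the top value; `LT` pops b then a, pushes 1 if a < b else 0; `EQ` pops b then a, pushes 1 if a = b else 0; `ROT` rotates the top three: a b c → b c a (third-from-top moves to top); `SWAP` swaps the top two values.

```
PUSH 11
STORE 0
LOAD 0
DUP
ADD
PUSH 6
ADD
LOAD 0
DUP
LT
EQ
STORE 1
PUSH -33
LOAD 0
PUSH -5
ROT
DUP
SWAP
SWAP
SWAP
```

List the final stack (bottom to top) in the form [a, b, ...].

PUSH 11  → [11]
STORE 0  → []
LOAD 0   → [11]
DUP      → [11, 11]
ADD      → [22]
PUSH 6   → [22, 6]
ADD      → [28]
LOAD 0   → [28, 11]
DUP      → [28, 11, 11]
LT       → [28, 0]
EQ       → [0]
STORE 1  → []
PUSH -33 → [-33]
LOAD 0   → [-33, 11]
PUSH -5  → [-33, 11, -5]
ROT      → [11, -5, -33]
DUP      → [11, -5, -33, -33]
SWAP     → [11, -5, -33, -33]
SWAP     → [11, -5, -33, -33]
SWAP     → [11, -5, -33, -33]

[11, -5, -33, -33]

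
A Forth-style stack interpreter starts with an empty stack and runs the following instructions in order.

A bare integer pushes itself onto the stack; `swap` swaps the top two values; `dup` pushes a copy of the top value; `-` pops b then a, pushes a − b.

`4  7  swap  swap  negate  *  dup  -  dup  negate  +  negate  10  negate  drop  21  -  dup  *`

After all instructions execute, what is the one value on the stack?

4       4
7       4 7
swap    7 4
swap    4 7
negate  4 -7
*       -28
dup     -28 -28
-       0
dup     0 0
negate  0 0
+       0
negate  0
10      0 10
negate  0 -10
drop    0
21      0 21
-       -21
dup     -21 -21
*       441

441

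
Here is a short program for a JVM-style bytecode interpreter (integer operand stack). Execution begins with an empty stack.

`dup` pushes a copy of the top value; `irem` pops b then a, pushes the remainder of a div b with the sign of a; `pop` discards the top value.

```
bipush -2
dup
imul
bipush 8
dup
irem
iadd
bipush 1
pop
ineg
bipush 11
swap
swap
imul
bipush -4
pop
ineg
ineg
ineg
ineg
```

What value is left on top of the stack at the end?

-44

bipush -2 -> -2
dup       -> -2 -2
imul      -> 4
bipush 8  -> 4 8
dup       -> 4 8 8
irem      -> 4 0
iadd      -> 4
bipush 1  -> 4 1
pop       -> 4
ineg      -> -4
bipush 11 -> -4 11
swap      -> 11 -4
swap      -> -4 11
imul      -> -44
bipush -4 -> -44 -4
pop       -> -44
ineg      -> 44
ineg      -> -44
ineg      -> 44
ineg      -> -44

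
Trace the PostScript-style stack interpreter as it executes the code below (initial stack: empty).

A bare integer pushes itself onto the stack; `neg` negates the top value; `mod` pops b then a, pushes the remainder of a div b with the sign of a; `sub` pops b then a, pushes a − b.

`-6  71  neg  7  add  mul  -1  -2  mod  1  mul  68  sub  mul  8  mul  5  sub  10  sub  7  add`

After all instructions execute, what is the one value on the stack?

-6  -> [-6]
71  -> [-6, 71]
neg -> [-6, -71]
7   -> [-6, -71, 7]
add -> [-6, -64]
mul -> [384]
-1  -> [384, -1]
-2  -> [384, -1, -2]
mod -> [384, -1]
1   -> [384, -1, 1]
mul -> [384, -1]
68  -> [384, -1, 68]
sub -> [384, -69]
mul -> [-26496]
8   -> [-26496, 8]
mul -> [-211968]
5   -> [-211968, 5]
sub -> [-211973]
10  -> [-211973, 10]
sub -> [-211983]
7   -> [-211983, 7]
add -> [-211976]

-211976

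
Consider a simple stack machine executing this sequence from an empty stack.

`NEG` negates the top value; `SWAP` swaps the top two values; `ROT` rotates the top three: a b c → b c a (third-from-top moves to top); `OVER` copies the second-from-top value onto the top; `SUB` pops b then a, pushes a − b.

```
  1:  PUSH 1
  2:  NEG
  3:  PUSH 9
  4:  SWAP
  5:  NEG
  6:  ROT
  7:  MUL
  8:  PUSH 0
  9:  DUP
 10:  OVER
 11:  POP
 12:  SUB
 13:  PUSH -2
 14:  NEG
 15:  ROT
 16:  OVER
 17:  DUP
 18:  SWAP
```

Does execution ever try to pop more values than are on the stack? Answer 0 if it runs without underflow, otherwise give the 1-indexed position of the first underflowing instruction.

PUSH 1  1
NEG     -1
PUSH 9  -1 9
SWAP    9 -1
NEG     9 1
ROT  — needs 3 operands, stack has 2 → underflow

6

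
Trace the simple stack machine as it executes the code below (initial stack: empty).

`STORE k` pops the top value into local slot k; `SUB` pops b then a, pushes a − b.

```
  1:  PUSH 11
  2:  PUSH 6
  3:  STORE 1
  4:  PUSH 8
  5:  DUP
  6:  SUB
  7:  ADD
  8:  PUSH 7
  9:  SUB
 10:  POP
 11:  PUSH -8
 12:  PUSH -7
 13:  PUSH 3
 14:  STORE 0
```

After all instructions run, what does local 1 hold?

6

PUSH 11 -> [11]
PUSH 6  -> [11, 6]
STORE 1 -> [11]
PUSH 8  -> [11, 8]
DUP     -> [11, 8, 8]
SUB     -> [11, 0]
ADD     -> [11]
PUSH 7  -> [11, 7]
SUB     -> [4]
POP     -> []
PUSH -8 -> [-8]
PUSH -7 -> [-8, -7]
PUSH 3  -> [-8, -7, 3]
STORE 0 -> [-8, -7]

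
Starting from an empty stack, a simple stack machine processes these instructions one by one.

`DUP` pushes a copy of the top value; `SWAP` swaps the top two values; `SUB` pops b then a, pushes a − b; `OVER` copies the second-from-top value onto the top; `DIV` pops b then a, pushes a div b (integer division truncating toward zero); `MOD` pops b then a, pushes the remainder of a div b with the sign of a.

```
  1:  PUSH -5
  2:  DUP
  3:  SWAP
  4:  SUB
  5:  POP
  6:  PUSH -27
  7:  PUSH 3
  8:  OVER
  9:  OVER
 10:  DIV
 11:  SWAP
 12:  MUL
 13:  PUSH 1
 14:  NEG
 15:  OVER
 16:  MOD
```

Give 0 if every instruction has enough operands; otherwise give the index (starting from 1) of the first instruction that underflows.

0

PUSH -5  → [-5]
DUP      → [-5, -5]
SWAP     → [-5, -5]
SUB      → [0]
POP      → []
PUSH -27 → [-27]
PUSH 3   → [-27, 3]
OVER     → [-27, 3, -27]
OVER     → [-27, 3, -27, 3]
DIV      → [-27, 3, -9]
SWAP     → [-27, -9, 3]
MUL      → [-27, -27]
PUSH 1   → [-27, -27, 1]
NEG      → [-27, -27, -1]
OVER     → [-27, -27, -1, -27]
MOD      → [-27, -27, -1]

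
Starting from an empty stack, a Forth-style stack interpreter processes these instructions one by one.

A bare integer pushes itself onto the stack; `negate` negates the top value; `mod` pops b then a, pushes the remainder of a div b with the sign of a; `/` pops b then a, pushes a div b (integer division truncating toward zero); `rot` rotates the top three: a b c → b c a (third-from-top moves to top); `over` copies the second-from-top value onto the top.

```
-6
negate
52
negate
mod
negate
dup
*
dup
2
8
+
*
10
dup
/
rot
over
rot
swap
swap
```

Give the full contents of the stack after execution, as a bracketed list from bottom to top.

-6     → [-6]
negate → [6]
52     → [6, 52]
negate → [6, -52]
mod    → [6]
negate → [-6]
dup    → [-6, -6]
*      → [36]
dup    → [36, 36]
2      → [36, 36, 2]
8      → [36, 36, 2, 8]
+      → [36, 36, 10]
*      → [36, 360]
10     → [36, 360, 10]
dup    → [36, 360, 10, 10]
/      → [36, 360, 1]
rot    → [360, 1, 36]
over   → [360, 1, 36, 1]
rot    → [360, 36, 1, 1]
swap   → [360, 36, 1, 1]
swap   → [360, 36, 1, 1]

[360, 36, 1, 1]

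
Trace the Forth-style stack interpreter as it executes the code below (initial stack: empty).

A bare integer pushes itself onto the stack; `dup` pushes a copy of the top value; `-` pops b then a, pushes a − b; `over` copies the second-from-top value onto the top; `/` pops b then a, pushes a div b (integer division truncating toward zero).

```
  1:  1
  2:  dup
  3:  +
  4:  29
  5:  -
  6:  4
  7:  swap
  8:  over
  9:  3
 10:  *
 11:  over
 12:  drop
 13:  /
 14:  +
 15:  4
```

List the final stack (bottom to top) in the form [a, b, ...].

[2, 4]

1     1
dup   1 1
+     2
29    2 29
-     -27
4     -27 4
swap  4 -27
over  4 -27 4
3     4 -27 4 3
*     4 -27 12
over  4 -27 12 -27
drop  4 -27 12
/     4 -2
+     2
4     2 4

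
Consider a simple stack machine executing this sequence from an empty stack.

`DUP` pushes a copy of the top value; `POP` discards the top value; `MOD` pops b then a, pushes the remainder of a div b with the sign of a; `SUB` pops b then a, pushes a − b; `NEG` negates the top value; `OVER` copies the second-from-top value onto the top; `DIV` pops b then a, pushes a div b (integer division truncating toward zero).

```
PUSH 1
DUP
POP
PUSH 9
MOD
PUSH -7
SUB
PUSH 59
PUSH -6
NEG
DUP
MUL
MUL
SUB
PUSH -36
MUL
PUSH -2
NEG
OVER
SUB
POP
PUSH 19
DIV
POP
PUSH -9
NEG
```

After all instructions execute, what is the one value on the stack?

9

PUSH 1   : 1
DUP      : 1 1
POP      : 1
PUSH 9   : 1 9
MOD      : 1
PUSH -7  : 1 -7
SUB      : 8
PUSH 59  : 8 59
PUSH -6  : 8 59 -6
NEG      : 8 59 6
DUP      : 8 59 6 6
MUL      : 8 59 36
MUL      : 8 2124
SUB      : -2116
PUSH -36 : -2116 -36
MUL      : 76176
PUSH -2  : 76176 -2
NEG      : 76176 2
OVER     : 76176 2 76176
SUB      : 76176 -76174
POP      : 76176
PUSH 19  : 76176 19
DIV      : 4009
POP      : (empty)
PUSH -9  : -9
NEG      : 9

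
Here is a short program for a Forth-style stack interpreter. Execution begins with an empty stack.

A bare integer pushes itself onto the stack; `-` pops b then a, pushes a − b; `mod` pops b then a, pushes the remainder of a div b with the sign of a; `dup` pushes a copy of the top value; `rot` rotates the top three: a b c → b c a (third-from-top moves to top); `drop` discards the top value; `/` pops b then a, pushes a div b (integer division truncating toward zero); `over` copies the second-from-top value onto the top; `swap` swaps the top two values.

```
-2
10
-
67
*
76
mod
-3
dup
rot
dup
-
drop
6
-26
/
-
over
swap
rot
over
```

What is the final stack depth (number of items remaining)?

4

-2    -2
10    -2 10
-     -12
67    -12 67
*     -804
76    -804 76
mod   -44
-3    -44 -3
dup   -44 -3 -3
rot   -3 -3 -44
dup   -3 -3 -44 -44
-     -3 -3 0
drop  -3 -3
6     -3 -3 6
-26   -3 -3 6 -26
/     -3 -3 0
-     -3 -3
over  -3 -3 -3
swap  -3 -3 -3
rot   -3 -3 -3
over  -3 -3 -3 -3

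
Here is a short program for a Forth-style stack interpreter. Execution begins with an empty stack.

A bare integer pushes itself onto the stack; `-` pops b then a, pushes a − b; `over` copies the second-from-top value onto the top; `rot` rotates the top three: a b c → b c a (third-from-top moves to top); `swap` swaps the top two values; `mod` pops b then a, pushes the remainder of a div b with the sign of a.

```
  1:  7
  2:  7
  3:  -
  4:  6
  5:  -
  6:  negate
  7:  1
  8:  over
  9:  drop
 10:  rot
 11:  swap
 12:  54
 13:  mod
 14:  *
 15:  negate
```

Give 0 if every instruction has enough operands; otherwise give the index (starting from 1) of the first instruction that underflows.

7      → [7]
7      → [7, 7]
-      → [0]
6      → [0, 6]
-      → [-6]
negate → [6]
1      → [6, 1]
over   → [6, 1, 6]
drop   → [6, 1]
rot  — needs 3 operands, stack has 2 → underflow

10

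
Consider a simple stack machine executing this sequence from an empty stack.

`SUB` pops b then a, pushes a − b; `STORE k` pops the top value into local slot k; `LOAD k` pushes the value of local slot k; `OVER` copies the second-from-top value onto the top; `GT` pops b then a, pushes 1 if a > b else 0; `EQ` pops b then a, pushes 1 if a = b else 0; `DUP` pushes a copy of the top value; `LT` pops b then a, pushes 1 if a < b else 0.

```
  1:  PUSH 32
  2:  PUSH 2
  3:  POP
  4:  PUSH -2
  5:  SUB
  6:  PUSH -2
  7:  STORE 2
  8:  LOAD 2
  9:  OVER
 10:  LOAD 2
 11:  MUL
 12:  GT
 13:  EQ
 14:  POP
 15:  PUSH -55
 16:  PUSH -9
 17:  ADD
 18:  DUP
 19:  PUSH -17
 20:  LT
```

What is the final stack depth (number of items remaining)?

PUSH 32  → 32
PUSH 2   → 32 2
POP      → 32
PUSH -2  → 32 -2
SUB      → 34
PUSH -2  → 34 -2
STORE 2  → 34
LOAD 2   → 34 -2
OVER     → 34 -2 34
LOAD 2   → 34 -2 34 -2
MUL      → 34 -2 -68
GT       → 34 1
EQ       → 0
POP      → (empty)
PUSH -55 → -55
PUSH -9  → -55 -9
ADD      → -64
DUP      → -64 -64
PUSH -17 → -64 -64 -17
LT       → -64 1

2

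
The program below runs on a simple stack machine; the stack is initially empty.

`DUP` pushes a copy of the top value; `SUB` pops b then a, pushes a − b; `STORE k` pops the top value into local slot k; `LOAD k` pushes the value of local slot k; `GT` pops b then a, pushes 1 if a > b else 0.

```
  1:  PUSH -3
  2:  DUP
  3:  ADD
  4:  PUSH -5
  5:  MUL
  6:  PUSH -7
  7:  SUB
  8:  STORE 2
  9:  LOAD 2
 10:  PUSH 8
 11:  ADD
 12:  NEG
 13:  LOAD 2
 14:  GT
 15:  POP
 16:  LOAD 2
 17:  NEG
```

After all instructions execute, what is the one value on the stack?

PUSH -3  [-3]
DUP      [-3, -3]
ADD      [-6]
PUSH -5  [-6, -5]
MUL      [30]
PUSH -7  [30, -7]
SUB      [37]
STORE 2  []
LOAD 2   [37]
PUSH 8   [37, 8]
ADD      [45]
NEG      [-45]
LOAD 2   [-45, 37]
GT       [0]
POP      []
LOAD 2   [37]
NEG      [-37]

-37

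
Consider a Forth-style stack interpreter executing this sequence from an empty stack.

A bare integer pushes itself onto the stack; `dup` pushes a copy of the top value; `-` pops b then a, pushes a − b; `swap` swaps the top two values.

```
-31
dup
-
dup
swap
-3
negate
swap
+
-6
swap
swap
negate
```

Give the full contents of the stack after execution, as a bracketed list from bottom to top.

[0, 3, 6]

-31    -> -31
dup    -> -31 -31
-      -> 0
dup    -> 0 0
swap   -> 0 0
-3     -> 0 0 -3
negate -> 0 0 3
swap   -> 0 3 0
+      -> 0 3
-6     -> 0 3 -6
swap   -> 0 -6 3
swap   -> 0 3 -6
negate -> 0 3 6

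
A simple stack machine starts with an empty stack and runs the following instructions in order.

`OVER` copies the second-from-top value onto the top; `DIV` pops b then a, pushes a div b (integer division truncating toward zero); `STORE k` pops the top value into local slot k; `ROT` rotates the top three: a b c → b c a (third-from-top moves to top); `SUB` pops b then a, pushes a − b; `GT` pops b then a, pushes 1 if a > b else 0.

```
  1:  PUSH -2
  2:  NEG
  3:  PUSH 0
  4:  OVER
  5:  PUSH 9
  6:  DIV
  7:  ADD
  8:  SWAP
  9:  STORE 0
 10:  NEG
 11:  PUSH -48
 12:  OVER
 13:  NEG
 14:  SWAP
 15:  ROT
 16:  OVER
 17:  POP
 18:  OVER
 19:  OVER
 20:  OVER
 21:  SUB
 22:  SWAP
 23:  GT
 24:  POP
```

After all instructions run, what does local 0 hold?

2

PUSH -2  : [-2]
NEG      : [2]
PUSH 0   : [2, 0]
OVER     : [2, 0, 2]
PUSH 9   : [2, 0, 2, 9]
DIV      : [2, 0, 0]
ADD      : [2, 0]
SWAP     : [0, 2]
STORE 0  : [0]
NEG      : [0]
PUSH -48 : [0, -48]
OVER     : [0, -48, 0]
NEG      : [0, -48, 0]
SWAP     : [0, 0, -48]
ROT      : [0, -48, 0]
OVER     : [0, -48, 0, -48]
POP      : [0, -48, 0]
OVER     : [0, -48, 0, -48]
OVER     : [0, -48, 0, -48, 0]
OVER     : [0, -48, 0, -48, 0, -48]
SUB      : [0, -48, 0, -48, 48]
SWAP     : [0, -48, 0, 48, -48]
GT       : [0, -48, 0, 1]
POP      : [0, -48, 0]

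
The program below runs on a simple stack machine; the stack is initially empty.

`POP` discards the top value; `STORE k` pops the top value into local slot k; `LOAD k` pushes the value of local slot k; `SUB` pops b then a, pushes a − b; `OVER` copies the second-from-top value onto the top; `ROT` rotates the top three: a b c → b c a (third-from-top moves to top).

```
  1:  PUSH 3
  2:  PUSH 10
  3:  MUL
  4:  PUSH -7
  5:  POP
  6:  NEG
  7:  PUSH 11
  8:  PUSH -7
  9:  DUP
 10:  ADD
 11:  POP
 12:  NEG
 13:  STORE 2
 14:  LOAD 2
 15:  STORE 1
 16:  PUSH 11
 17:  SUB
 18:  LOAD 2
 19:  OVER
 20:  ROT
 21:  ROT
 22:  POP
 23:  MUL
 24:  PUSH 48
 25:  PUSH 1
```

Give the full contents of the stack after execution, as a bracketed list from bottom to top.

[1681, 48, 1]

PUSH 3   3
PUSH 10  3 10
MUL      30
PUSH -7  30 -7
POP      30
NEG      -30
PUSH 11  -30 11
PUSH -7  -30 11 -7
DUP      -30 11 -7 -7
ADD      -30 11 -14
POP      -30 11
NEG      -30 -11
STORE 2  -30
LOAD 2   -30 -11
STORE 1  -30
PUSH 11  -30 11
SUB      -41
LOAD 2   -41 -11
OVER     -41 -11 -41
ROT      -11 -41 -41
ROT      -41 -41 -11
POP      -41 -41
MUL      1681
PUSH 48  1681 48
PUSH 1   1681 48 1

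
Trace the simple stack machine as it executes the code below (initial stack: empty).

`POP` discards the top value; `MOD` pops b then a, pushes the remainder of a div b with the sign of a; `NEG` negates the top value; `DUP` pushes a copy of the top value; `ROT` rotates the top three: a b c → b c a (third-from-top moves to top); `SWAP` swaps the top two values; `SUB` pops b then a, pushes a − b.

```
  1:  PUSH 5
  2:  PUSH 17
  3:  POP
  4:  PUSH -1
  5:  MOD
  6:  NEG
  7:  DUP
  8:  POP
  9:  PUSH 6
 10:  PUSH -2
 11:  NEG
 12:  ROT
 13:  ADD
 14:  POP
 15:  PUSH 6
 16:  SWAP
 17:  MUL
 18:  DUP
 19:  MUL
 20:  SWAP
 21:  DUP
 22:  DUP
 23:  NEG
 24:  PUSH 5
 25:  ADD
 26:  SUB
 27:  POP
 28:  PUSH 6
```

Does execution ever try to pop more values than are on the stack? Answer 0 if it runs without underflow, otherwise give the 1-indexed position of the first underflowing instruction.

PUSH 5  → [5]
PUSH 17 → [5, 17]
POP     → [5]
PUSH -1 → [5, -1]
MOD     → [0]
NEG     → [0]
DUP     → [0, 0]
POP     → [0]
PUSH 6  → [0, 6]
PUSH -2 → [0, 6, -2]
NEG     → [0, 6, 2]
ROT     → [6, 2, 0]
ADD     → [6, 2]
POP     → [6]
PUSH 6  → [6, 6]
SWAP    → [6, 6]
MUL     → [36]
DUP     → [36, 36]
MUL     → [1296]
SWAP  — needs 2 operands, stack has 1 → underflow

20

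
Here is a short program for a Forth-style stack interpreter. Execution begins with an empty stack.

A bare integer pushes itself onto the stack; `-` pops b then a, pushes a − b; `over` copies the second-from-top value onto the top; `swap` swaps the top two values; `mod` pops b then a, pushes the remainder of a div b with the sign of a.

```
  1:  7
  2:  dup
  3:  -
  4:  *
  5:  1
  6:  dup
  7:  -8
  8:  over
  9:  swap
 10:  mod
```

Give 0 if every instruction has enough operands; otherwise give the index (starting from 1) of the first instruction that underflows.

4

7   -> [7]
dup -> [7, 7]
-   -> [0]
*  — needs 2 operands, stack has 1 → underflow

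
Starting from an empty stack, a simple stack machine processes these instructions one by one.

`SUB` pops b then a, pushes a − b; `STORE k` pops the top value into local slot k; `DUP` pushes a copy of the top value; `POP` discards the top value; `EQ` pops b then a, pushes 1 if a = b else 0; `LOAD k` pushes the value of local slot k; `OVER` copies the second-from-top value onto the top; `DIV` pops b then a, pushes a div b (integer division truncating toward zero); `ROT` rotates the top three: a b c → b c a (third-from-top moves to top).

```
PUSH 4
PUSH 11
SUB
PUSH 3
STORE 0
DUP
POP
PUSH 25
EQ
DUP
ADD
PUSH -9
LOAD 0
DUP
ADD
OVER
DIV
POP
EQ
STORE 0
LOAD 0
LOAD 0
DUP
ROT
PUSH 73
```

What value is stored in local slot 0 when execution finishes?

0

PUSH 4  : 4
PUSH 11 : 4 11
SUB     : -7
PUSH 3  : -7 3
STORE 0 : -7
DUP     : -7 -7
POP     : -7
PUSH 25 : -7 25
EQ      : 0
DUP     : 0 0
ADD     : 0
PUSH -9 : 0 -9
LOAD 0  : 0 -9 3
DUP     : 0 -9 3 3
ADD     : 0 -9 6
OVER    : 0 -9 6 -9
DIV     : 0 -9 0
POP     : 0 -9
EQ      : 0
STORE 0 : (empty)
LOAD 0  : 0
LOAD 0  : 0 0
DUP     : 0 0 0
ROT     : 0 0 0
PUSH 73 : 0 0 0 73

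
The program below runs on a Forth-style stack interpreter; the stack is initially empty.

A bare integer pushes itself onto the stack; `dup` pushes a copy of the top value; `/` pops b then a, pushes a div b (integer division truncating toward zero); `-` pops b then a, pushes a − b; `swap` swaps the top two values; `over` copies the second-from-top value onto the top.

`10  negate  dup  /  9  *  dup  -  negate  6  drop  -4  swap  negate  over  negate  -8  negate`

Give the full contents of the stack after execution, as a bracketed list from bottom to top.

10     -> [10]
negate -> [-10]
dup    -> [-10, -10]
/      -> [1]
9      -> [1, 9]
*      -> [9]
dup    -> [9, 9]
-      -> [0]
negate -> [0]
6      -> [0, 6]
drop   -> [0]
-4     -> [0, -4]
swap   -> [-4, 0]
negate -> [-4, 0]
over   -> [-4, 0, -4]
negate -> [-4, 0, 4]
-8     -> [-4, 0, 4, -8]
negate -> [-4, 0, 4, 8]

[-4, 0, 4, 8]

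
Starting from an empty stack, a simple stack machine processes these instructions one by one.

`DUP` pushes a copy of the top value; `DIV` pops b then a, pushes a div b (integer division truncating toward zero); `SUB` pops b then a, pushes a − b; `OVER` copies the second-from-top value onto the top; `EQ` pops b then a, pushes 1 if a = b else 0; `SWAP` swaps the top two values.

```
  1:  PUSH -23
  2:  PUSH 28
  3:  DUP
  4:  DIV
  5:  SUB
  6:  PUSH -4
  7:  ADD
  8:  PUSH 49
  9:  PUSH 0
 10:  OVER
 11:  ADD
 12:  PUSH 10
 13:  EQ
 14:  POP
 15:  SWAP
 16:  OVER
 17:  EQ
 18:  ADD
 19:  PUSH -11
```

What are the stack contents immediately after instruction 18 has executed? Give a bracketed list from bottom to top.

[49]

PUSH -23 → [-23]
PUSH 28  → [-23, 28]
DUP      → [-23, 28, 28]
DIV      → [-23, 1]
SUB      → [-24]
PUSH -4  → [-24, -4]
ADD      → [-28]
PUSH 49  → [-28, 49]
PUSH 0   → [-28, 49, 0]
OVER     → [-28, 49, 0, 49]
ADD      → [-28, 49, 49]
PUSH 10  → [-28, 49, 49, 10]
EQ       → [-28, 49, 0]
POP      → [-28, 49]
SWAP     → [49, -28]
OVER     → [49, -28, 49]
EQ       → [49, 0]
ADD      → [49]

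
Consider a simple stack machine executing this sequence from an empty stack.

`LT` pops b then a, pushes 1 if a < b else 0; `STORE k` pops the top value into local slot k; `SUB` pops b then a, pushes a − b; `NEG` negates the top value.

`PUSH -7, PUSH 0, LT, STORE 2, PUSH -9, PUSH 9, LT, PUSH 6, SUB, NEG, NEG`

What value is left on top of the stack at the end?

-5

PUSH -7  [-7]
PUSH 0   [-7, 0]
LT       [1]
STORE 2  []
PUSH -9  [-9]
PUSH 9   [-9, 9]
LT       [1]
PUSH 6   [1, 6]
SUB      [-5]
NEG      [5]
NEG      [-5]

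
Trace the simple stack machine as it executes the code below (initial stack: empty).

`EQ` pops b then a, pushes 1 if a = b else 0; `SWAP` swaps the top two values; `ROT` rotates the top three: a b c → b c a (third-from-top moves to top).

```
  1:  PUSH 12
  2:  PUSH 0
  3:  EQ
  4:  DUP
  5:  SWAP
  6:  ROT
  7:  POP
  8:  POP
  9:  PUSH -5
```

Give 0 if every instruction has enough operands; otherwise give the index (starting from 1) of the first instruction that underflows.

PUSH 12 -> 12
PUSH 0  -> 12 0
EQ      -> 0
DUP     -> 0 0
SWAP    -> 0 0
ROT  — needs 3 operands, stack has 2 → underflow

6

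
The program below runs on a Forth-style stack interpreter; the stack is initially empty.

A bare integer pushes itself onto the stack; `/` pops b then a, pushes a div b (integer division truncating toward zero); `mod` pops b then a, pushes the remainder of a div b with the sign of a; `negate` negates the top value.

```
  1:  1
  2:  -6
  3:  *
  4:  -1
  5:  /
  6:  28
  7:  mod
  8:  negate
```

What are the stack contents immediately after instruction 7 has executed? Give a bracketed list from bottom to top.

[6]

1   : 1
-6  : 1 -6
*   : -6
-1  : -6 -1
/   : 6
28  : 6 28
mod : 6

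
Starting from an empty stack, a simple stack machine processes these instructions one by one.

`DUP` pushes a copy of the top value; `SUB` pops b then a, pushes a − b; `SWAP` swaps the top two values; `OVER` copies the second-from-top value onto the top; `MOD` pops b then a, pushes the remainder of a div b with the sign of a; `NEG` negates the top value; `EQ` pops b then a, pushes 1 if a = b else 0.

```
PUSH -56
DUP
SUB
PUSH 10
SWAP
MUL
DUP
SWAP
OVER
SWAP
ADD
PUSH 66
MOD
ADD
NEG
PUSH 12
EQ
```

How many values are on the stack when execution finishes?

PUSH -56 -> [-56]
DUP      -> [-56, -56]
SUB      -> [0]
PUSH 10  -> [0, 10]
SWAP     -> [10, 0]
MUL      -> [0]
DUP      -> [0, 0]
SWAP     -> [0, 0]
OVER     -> [0, 0, 0]
SWAP     -> [0, 0, 0]
ADD      -> [0, 0]
PUSH 66  -> [0, 0, 66]
MOD      -> [0, 0]
ADD      -> [0]
NEG      -> [0]
PUSH 12  -> [0, 12]
EQ       -> [0]

1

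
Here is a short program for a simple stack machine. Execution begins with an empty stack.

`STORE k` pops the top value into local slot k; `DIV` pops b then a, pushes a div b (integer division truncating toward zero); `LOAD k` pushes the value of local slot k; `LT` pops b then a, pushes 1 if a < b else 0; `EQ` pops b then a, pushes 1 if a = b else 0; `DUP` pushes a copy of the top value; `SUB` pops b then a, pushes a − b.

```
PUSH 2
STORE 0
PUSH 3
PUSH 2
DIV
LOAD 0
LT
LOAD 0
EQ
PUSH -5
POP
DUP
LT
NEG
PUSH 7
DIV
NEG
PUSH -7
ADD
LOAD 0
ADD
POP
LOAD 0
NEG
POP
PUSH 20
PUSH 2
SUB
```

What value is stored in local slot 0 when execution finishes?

2

PUSH 2  : 2
STORE 0 : (empty)
PUSH 3  : 3
PUSH 2  : 3 2
DIV     : 1
LOAD 0  : 1 2
LT      : 1
LOAD 0  : 1 2
EQ      : 0
PUSH -5 : 0 -5
POP     : 0
DUP     : 0 0
LT      : 0
NEG     : 0
PUSH 7  : 0 7
DIV     : 0
NEG     : 0
PUSH -7 : 0 -7
ADD     : -7
LOAD 0  : -7 2
ADD     : -5
POP     : (empty)
LOAD 0  : 2
NEG     : -2
POP     : (empty)
PUSH 20 : 20
PUSH 2  : 20 2
SUB     : 18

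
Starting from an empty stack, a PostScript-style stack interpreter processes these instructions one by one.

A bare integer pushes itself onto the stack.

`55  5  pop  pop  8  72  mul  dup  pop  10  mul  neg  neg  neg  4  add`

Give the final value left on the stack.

-5756

55  : [55]
5   : [55, 5]
pop : [55]
pop : []
8   : [8]
72  : [8, 72]
mul : [576]
dup : [576, 576]
pop : [576]
10  : [576, 10]
mul : [5760]
neg : [-5760]
neg : [5760]
neg : [-5760]
4   : [-5760, 4]
add : [-5756]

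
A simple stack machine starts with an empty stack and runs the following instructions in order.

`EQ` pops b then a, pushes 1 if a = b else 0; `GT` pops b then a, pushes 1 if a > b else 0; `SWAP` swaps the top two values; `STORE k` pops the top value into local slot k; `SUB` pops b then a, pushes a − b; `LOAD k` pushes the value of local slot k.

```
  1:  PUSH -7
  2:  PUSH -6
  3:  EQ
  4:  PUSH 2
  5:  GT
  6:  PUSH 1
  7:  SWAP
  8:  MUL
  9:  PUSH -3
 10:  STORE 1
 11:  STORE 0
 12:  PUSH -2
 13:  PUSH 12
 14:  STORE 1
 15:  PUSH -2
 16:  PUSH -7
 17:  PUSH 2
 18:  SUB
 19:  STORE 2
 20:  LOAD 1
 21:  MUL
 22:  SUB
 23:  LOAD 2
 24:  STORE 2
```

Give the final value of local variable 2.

-9

PUSH -7 -> [-7]
PUSH -6 -> [-7, -6]
EQ      -> [0]
PUSH 2  -> [0, 2]
GT      -> [0]
PUSH 1  -> [0, 1]
SWAP    -> [1, 0]
MUL     -> [0]
PUSH -3 -> [0, -3]
STORE 1 -> [0]
STORE 0 -> []
PUSH -2 -> [-2]
PUSH 12 -> [-2, 12]
STORE 1 -> [-2]
PUSH -2 -> [-2, -2]
PUSH -7 -> [-2, -2, -7]
PUSH 2  -> [-2, -2, -7, 2]
SUB     -> [-2, -2, -9]
STORE 2 -> [-2, -2]
LOAD 1  -> [-2, -2, 12]
MUL     -> [-2, -24]
SUB     -> [22]
LOAD 2  -> [22, -9]
STORE 2 -> [22]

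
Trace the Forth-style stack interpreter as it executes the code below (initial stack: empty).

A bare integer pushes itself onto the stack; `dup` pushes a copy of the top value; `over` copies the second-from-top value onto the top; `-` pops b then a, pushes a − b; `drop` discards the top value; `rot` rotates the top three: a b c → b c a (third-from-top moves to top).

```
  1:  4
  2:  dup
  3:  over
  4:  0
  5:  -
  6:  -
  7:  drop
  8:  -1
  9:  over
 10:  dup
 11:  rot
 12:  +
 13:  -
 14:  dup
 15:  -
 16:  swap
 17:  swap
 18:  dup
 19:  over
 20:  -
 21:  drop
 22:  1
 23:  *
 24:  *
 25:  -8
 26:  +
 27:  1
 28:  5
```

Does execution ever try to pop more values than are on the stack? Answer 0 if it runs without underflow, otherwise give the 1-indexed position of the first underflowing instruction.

0

4    : [4]
dup  : [4, 4]
over : [4, 4, 4]
0    : [4, 4, 4, 0]
-    : [4, 4, 4]
-    : [4, 0]
drop : [4]
-1   : [4, -1]
over : [4, -1, 4]
dup  : [4, -1, 4, 4]
rot  : [4, 4, 4, -1]
+    : [4, 4, 3]
-    : [4, 1]
dup  : [4, 1, 1]
-    : [4, 0]
swap : [0, 4]
swap : [4, 0]
dup  : [4, 0, 0]
over : [4, 0, 0, 0]
-    : [4, 0, 0]
drop : [4, 0]
1    : [4, 0, 1]
*    : [4, 0]
*    : [0]
-8   : [0, -8]
+    : [-8]
1    : [-8, 1]
5    : [-8, 1, 5]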